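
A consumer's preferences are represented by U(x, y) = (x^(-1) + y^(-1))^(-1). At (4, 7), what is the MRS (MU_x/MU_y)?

MRS = 49/16

For CES with ρ = -1, MRS = (y/x)^2.
At (4, 7): MRS = 49/16.
So at (4, 7) the consumer would give up 49/16 units of y for one more unit of x.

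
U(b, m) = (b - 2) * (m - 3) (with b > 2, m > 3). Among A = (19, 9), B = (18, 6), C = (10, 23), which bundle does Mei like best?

Evaluate utility at each bundle:
U(A) = 102.
U(B) = 48.
U(C) = 160.
Highest utility is C, so C ≻ A ≻ B.

Bundle C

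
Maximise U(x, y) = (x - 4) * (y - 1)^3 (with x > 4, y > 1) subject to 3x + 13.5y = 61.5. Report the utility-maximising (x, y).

x* = 7, y* = 3

MU_x = (y−1)^3, MU_y = 3·(x−4)·(y−1)^2.
MRS = (1/3)·(y−1)/(x−4).
Tangency: set MRS = p_x/p_y = 3/13.5 = 2/9.
So (1/3)·(y − 1)/(x − 4) = 2/9, i.e. (y − 1) = (2/3)·(x − 4).
Rewrite the budget in excess-of-subsistence terms: 3·(x − 4) + 13.5·(y − 1) = 61.5 − 3·4 − 13.5·1 = 36.
Substituting, 12·(x − 4) = 36, so x − 4 = 3 and x* = 7.
Then y − 1 = (2/3)·3 = 2, so y* = 3.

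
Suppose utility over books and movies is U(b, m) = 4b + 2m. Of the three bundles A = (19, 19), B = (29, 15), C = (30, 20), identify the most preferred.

Evaluate utility at each bundle:
U(A) = 114.
U(B) = 146.
U(C) = 160.
Highest utility is C, so C ≻ B ≻ A.

Bundle C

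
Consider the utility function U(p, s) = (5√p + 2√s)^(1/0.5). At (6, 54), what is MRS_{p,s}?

MRS = 7.5

For CES with ρ = 0.5, MRS = (5/2)·√(s/p).
At (6, 54): MRS = 7.5.
The indifference curve has slope −7.5 at this bundle.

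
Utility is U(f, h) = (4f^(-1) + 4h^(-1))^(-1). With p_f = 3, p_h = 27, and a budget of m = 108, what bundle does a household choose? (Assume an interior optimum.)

f* = 9, h* = 3

For CES with ρ = -1, MRS = (h/f)^2.
Tangency: set MRS = p_f/p_h = 3/27 = 1/9.
So (h/f)^2 = 1/9; taking the square root, h/f = 1/3, i.e. h = (1/3)·f.
Substitute into the budget 3·f + 27·h = 108: 12·f = 108, so f* = 9 and h* = (1/3)·9 = 3.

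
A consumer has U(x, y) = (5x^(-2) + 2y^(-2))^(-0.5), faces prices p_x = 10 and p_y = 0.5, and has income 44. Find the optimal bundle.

x* = 4, y* = 8

For CES with ρ = -2, MRS = (5/2)·(y/x)^3.
Tangency: set MRS = p_x/p_y = 10/0.5 = 20.
So (y/x)^3 = 8; taking the cube root, y/x = 2, i.e. y = 2·x.
Substitute into the budget 10·x + 0.5·y = 44: 11·x = 44, so x* = 4 and y* = 2·4 = 8.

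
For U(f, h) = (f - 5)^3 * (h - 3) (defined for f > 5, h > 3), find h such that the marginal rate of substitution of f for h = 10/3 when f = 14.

MU_f = 3·(f−5)^2·(h−3), MU_h = (f−5)^3.
MRS = (3/1)·(h−3)/(f−5).
Substitute f = 14: MRS = (h − 3)/3. Setting this equal to 10/3 gives h − 3 = (10/3)·3 = 10, so h = 13.

h = 13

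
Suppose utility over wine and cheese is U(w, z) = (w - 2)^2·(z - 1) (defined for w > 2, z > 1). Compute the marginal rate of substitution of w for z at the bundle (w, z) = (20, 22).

MU_w = 2·(w−2)·(z−1), MU_z = (w−2)^2.
MRS = (2/1)·(z−1)/(w−2).
At (20, 22): MRS = 7/3.
The indifference curve has slope −7/3 at this bundle.

MRS = 7/3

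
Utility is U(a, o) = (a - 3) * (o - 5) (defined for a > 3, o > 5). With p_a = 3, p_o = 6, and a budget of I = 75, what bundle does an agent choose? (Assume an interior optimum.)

MU_a = (o−5), MU_o = (a−3).
MRS = (o−5)/(a−3).
Tangency: set MRS = p_a/p_o = 3/6 = 0.5.
So (o − 5)/(a − 3) = 0.5, i.e. (o − 5) = 0.5·(a − 3).
Rewrite the budget in excess-of-subsistence terms: 3·(a − 3) + 6·(o − 5) = 75 − 3·3 − 6·5 = 36.
Substituting, 6·(a − 3) = 36, so a − 3 = 6 and a* = 9.
Then o − 5 = 0.5·6 = 3, so o* = 8.

a* = 9, o* = 8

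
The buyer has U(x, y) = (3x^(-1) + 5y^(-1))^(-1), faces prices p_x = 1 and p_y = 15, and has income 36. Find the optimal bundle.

For CES with ρ = -1, MRS = (3/5)·(y/x)^2.
Tangency: set MRS = p_x/p_y = 1/15.
So (y/x)^2 = 1/9; taking the square root, y/x = 1/3, i.e. y = (1/3)·x.
Substitute into the budget 1·x + 15·y = 36: 6·x = 36, so x* = 6 and y* = (1/3)·6 = 2.

x* = 6, y* = 2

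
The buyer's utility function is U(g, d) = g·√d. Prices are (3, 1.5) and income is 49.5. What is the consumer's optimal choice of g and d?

g* = 11, d* = 11

MU_g = √d and MU_d = 0.5·g·d^(-0.5).
MRS = MU_g/MU_d = (2)·d/g.
Tangency: set MRS = p_g/p_d = 3/1.5 = 2.
So (2)·d/g = 2, i.e. d = g.
Substitute into the budget 3·g + 1.5·d = 49.5: 4.5·g = 49.5, so g* = 11.
Then d* = 11.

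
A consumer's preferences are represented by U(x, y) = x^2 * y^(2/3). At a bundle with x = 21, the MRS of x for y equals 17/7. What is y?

y = 17

MU_x = 2·x·y^(2/3) and MU_y = 2/3·x^2·y^(-1/3).
MRS = MU_x/MU_y = (3)·y/x.
Substitute x = 21: MRS = y/7. Setting y/7 = 17/7 gives y = (17/7)·7 = 17.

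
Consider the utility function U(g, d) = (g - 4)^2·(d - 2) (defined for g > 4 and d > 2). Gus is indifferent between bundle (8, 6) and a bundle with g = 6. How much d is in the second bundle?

d = 18

U(8, 6) = 64.
Set U(6, d) = 64 and solve.
With g = 6: (6 − 4)^2 = 4, so (d − 2) = 64/4 = 16.
So d = 2 + 16 = 18.
Check: U(6, 18) = 64.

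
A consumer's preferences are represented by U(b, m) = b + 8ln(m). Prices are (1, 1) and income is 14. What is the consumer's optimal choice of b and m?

b* = 6, m* = 8

MU_b = 1, MU_m = 8/m.
MRS = 1 ÷ (8/m).
Tangency: set MRS = p_b/p_m = 1/1 = 1.
MRS depends only on m: 0.125·m = 1 ⇒ m* = 1/0.125 = 8.
From the budget, 1·b = 14 − 1·8 = 6, so b* = 6.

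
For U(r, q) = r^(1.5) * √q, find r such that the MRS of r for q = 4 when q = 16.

r = 12

MU_r = 1.5·√r·√q and MU_q = 0.5·r^(1.5)·q^(-0.5).
MRS = MU_r/MU_q = (3)·q/r.
Substitute q = 16: MRS = 48/r. Setting 48/r = 4 gives r = 48/4 = 12.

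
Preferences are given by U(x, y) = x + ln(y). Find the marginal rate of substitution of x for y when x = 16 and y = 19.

MRS = 19

MU_x = 1, MU_y = 1/y.
MRS = 1 ÷ (1/y).
At (16, 19): MRS = 19.
The indifference curve has slope −19 at this bundle.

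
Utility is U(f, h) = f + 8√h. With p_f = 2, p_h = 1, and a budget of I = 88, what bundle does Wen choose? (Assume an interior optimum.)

f* = 12, h* = 64

MU_f = 1, MU_h = 8/(2√h).
MRS = 1 ÷ (8/(2√h)).
Tangency: set MRS = p_f/p_h = 2/1 = 2.
MRS depends only on h: 0.25·√h = 2 ⇒ √h = 2/0.25 = 8 ⇒ h* = 64.
From the budget, 2·f = 88 − 1·64 = 24, so f* = 12.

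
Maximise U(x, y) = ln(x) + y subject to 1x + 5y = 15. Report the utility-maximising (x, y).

MU_x = 1/x, MU_y = 1.
MRS = 1/x ÷ 1.
Tangency: set MRS = p_x/p_y = 1/5 = 0.2.
MRS depends only on x: 1/x = 0.2 ⇒ x* = 1/0.2 = 5.
From the budget, 5·y = 15 − 1·5 = 10, so y* = 2.

x* = 5, y* = 2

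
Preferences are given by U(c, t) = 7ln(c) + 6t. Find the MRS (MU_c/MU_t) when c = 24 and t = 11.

MU_c = 7/c, MU_t = 6.
MRS = 7/c ÷ 6.
At (24, 11): MRS = 7/144.
The indifference curve has slope −7/144 at this bundle.

MRS = 7/144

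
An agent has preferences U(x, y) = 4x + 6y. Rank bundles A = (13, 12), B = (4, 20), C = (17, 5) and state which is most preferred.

Bundle B

Evaluate utility at each bundle:
U(A) = 124.
U(B) = 136.
U(C) = 98.
Highest utility is B, so B ≻ A ≻ C.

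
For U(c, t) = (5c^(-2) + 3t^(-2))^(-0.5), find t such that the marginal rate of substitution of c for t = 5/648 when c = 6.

t = 1

For CES with ρ = -2, MRS = (5/3)·(t/c)^3.
Setting (5/3)·(t/6)^3 = 5/648 gives (t/6)^3 = 1/216, so t/6 = 1/6 and t = 1.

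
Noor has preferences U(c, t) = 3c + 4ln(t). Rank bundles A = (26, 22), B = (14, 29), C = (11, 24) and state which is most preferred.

Evaluate utility at each bundle:
U(A) = 90.364.
U(B) = 55.469.
U(C) = 45.712.
Highest utility is A, so A ≻ B ≻ C.

Bundle A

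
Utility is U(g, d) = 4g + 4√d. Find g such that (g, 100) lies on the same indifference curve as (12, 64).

g = 10

U(12, 64) = 80.
Set U(g, 100) = 80 and solve.
With d = 100: √100 = 10, so 4g = 80 − 4·10 = 40 and g = 10.
Check: U(10, 100) = 80.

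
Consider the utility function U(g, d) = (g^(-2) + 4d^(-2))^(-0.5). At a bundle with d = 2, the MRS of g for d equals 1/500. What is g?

For CES with ρ = -2, MRS = (1/4)·(d/g)^3.
Setting (1/4)·(2/g)^3 = 1/500 gives (2/g)^3 = 1/125, so 2/g = 0.2 and g = 10.

g = 10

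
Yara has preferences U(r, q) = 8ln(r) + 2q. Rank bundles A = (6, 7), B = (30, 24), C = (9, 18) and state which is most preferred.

Evaluate utility at each bundle:
U(A) = 28.334.
U(B) = 75.210.
U(C) = 53.578.
Highest utility is B, so B ≻ C ≻ A.

Bundle B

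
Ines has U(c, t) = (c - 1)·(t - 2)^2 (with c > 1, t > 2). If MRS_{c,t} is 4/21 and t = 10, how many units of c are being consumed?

c = 22

MU_c = (t−2)^2, MU_t = 2·(c−1)·(t−2).
MRS = (1/2)·(t−2)/(c−1).
Substitute t = 10: MRS = 4/(c − 1). Setting this equal to 4/21 gives c − 1 = 4/(4/21) = 21, so c = 22.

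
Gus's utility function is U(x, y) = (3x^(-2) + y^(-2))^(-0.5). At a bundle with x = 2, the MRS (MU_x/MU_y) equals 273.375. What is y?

y = 9

For CES with ρ = -2, MRS = (3/1)·(y/x)^3.
Setting (3/1)·(y/2)^3 = 273.375 gives (y/2)^3 = 91.125, so y/2 = 4.5 and y = 9.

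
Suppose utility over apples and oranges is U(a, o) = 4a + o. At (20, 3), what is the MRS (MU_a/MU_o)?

MRS = 4

MU_a = 4, MU_o = 1, so MRS = 4/1 = 4 at every bundle.
At (20, 3): MRS = 4.
That is, one extra unit of a is worth 4 units of o at the margin.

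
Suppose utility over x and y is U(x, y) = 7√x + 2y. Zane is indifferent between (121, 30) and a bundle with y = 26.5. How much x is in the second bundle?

U(121, 30) = 137.
Set U(x, 26.5) = 137 and solve.
With y = 26.5: 7√x = 137 − 2·26.5 = 84, so √x = 12 and x = 144.
Check: U(144, 26.5) = 137.

x = 144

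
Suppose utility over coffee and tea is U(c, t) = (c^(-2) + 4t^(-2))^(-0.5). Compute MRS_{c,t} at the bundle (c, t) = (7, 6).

MRS = 54/343

For CES with ρ = -2, MRS = (1/4)·(t/c)^3.
At (7, 6): MRS = 54/343.
The indifference curve has slope −54/343 at this bundle.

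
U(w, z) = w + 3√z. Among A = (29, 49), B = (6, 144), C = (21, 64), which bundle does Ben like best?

Bundle A

Evaluate utility at each bundle:
U(A) = 50.000.
U(B) = 42.000.
U(C) = 45.000.
Highest utility is A, so A ≻ C ≻ B.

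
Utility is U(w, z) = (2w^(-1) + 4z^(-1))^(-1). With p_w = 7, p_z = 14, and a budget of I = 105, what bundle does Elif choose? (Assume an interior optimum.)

For CES with ρ = -1, MRS = (2/4)·(z/w)^2.
Tangency: set MRS = p_w/p_z = 7/14 = 0.5.
So (z/w)^2 = 1; taking the square root, z/w = 1, i.e. z = w.
Substitute into the budget 7·w + 14·z = 105: 21·w = 105, so w* = 5 and z* = 5.

w* = 5, z* = 5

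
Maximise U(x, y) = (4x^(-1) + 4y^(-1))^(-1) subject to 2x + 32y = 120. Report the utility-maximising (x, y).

For CES with ρ = -1, MRS = (y/x)^2.
Tangency: set MRS = p_x/p_y = 2/32 = 1/16.
So (y/x)^2 = 1/16; taking the square root, y/x = 0.25, i.e. y = 0.25·x.
Substitute into the budget 2·x + 32·y = 120: 10·x = 120, so x* = 12 and y* = 0.25·12 = 3.

x* = 12, y* = 3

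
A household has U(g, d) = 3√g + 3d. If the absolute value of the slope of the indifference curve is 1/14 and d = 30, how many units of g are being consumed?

MU_g = 3/(2√g), MU_d = 3.
MRS = 3/(2√g) ÷ 3.
MRS depends only on g: 0.5/√g = 1/14 ⇒ √g = 0.5/(1/14) = 7 ⇒ g = 49.

g = 49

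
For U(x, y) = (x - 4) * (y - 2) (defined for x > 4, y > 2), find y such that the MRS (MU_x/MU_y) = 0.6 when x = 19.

y = 11

MU_x = (y−2), MU_y = (x−4).
MRS = (y−2)/(x−4).
Substitute x = 19: MRS = (y − 2)/15. Setting this equal to 0.6 gives y − 2 = 0.6·15 = 9, so y = 11.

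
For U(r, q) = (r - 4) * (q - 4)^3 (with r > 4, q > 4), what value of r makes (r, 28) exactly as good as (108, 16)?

U(108, 16) = 179712.
Set U(r, 28) = 179712 and solve.
With q = 28: (28 − 4)^3 = 13824, so (r − 4) = 179712/13824 = 13.
So r = 4 + 13 = 17.
Check: U(17, 28) = 179712.

r = 17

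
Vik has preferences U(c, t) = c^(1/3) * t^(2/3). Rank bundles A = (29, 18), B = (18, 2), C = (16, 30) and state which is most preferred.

Bundle C

Evaluate utility at each bundle:
U(A) = 21.102.
U(B) = 4.160.
U(C) = 24.329.
Highest utility is C, so C ≻ A ≻ B.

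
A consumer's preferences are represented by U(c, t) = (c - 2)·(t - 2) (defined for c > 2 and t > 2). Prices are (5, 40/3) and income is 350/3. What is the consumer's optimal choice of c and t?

MU_c = (t−2), MU_t = (c−2).
MRS = (t−2)/(c−2).
Tangency: set MRS = p_c/p_t = 5/(40/3) = 0.375.
So (t − 2)/(c − 2) = 0.375, i.e. (t − 2) = 0.375·(c − 2).
Rewrite the budget in excess-of-subsistence terms: 5·(c − 2) + (40/3)·(t − 2) = 350/3 − 5·2 − (40/3)·2 = 80.
Substituting, 10·(c − 2) = 80, so c − 2 = 8 and c* = 10.
Then t − 2 = 0.375·8 = 3, so t* = 5.

c* = 10, t* = 5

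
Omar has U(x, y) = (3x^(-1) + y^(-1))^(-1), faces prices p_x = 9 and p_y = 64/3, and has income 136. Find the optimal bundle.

For CES with ρ = -1, MRS = (3/1)·(y/x)^2.
Tangency: set MRS = p_x/p_y = 9/(64/3) = 27/64.
So (y/x)^2 = 9/64; taking the square root, y/x = 0.375, i.e. y = 0.375·x.
Substitute into the budget 9·x + (64/3)·y = 136: 17·x = 136, so x* = 8 and y* = 0.375·8 = 3.

x* = 8, y* = 3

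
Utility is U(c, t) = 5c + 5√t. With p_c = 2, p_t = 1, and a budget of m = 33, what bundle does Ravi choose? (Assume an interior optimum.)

MU_c = 5, MU_t = 5/(2√t).
MRS = 5 ÷ (5/(2√t)).
Tangency: set MRS = p_c/p_t = 2/1 = 2.
MRS depends only on t: 2·√t = 2 ⇒ √t = 2/2 = 1 ⇒ t* = 1.
From the budget, 2·c = 33 − 1·1 = 32, so c* = 16.

c* = 16, t* = 1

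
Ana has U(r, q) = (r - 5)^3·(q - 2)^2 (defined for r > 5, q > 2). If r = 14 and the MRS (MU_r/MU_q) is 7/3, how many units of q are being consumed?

q = 16

MU_r = 3·(r−5)^2·(q−2)^2, MU_q = 2·(r−5)^3·(q−2).
MRS = (3/2)·(q−2)/(r−5).
Substitute r = 14: MRS = (q − 2)/6. Setting this equal to 7/3 gives q − 2 = (7/3)·6 = 14, so q = 16.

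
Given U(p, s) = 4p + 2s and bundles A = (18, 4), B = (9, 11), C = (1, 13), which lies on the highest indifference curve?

Bundle A

Evaluate utility at each bundle:
U(A) = 80.
U(B) = 58.
U(C) = 30.
Highest utility is A, so A ≻ B ≻ C.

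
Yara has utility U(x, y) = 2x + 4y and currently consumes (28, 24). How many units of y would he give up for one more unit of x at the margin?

MRS = 0.5

MU_x = 2, MU_y = 4, so MRS = 2/4 = 0.5 at every bundle.
At (28, 24): MRS = 0.5.
So at (28, 24) the consumer would give up 0.5 units of y for one more unit of x.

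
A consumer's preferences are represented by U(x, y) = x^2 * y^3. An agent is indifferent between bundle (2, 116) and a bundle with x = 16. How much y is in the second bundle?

U(2, 116) = 6243584.
Set U(16, y) = 6243584 and solve.
With x = 16: 16^2 = 256, so y^3 = 6243584/256 = 24389; taking the cube root, y = 29.
Check: U(16, 29) = 6243584.

y = 29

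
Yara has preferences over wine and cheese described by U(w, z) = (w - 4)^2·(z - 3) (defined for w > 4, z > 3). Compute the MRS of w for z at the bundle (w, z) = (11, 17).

MU_w = 2·(w−4)·(z−3), MU_z = (w−4)^2.
MRS = (2/1)·(z−3)/(w−4).
At (11, 17): MRS = 4.
That is, one extra unit of w is worth 4 units of z at the margin.

MRS = 4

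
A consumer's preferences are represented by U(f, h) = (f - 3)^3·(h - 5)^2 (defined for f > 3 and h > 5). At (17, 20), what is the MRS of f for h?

MRS = 45/28

MU_f = 3·(f−3)^2·(h−5)^2, MU_h = 2·(f−3)^3·(h−5).
MRS = (3/2)·(h−5)/(f−3).
At (17, 20): MRS = 45/28.
That is, one extra unit of f is worth 45/28 units of h at the margin.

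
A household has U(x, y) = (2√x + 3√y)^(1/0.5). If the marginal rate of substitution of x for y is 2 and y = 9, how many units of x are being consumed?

For CES with ρ = 0.5, MRS = (2/3)·√(y/x).
Setting (2/3)·√(9/x) = 2 gives √(9/x) = 3, so 9/x = 9 and x = 1.

x = 1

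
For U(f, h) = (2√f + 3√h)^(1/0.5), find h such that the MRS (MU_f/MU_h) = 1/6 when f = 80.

For CES with ρ = 0.5, MRS = (2/3)·√(h/f).
Setting (2/3)·√(h/80) = 1/6 gives √(h/80) = 0.25, so h/80 = 1/16 and h = 5.

h = 5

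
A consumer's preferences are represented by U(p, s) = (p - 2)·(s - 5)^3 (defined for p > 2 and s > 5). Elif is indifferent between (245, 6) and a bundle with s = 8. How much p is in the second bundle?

p = 11

U(245, 6) = 243.
Set U(p, 8) = 243 and solve.
With s = 8: (8 − 5)^3 = 27, so (p − 2) = 243/27 = 9.
So p = 2 + 9 = 11.
Check: U(11, 8) = 243.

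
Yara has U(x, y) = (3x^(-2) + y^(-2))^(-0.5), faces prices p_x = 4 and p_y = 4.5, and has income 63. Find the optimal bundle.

For CES with ρ = -2, MRS = (3/1)·(y/x)^3.
Tangency: set MRS = p_x/p_y = 4/4.5 = 8/9.
So (y/x)^3 = 8/27; taking the cube root, y/x = 2/3, i.e. y = (2/3)·x.
Substitute into the budget 4·x + 4.5·y = 63: 7·x = 63, so x* = 9 and y* = (2/3)·9 = 6.

x* = 9, y* = 6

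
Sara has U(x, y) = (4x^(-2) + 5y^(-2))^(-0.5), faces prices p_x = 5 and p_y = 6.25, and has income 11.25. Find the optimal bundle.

x* = 1, y* = 1

For CES with ρ = -2, MRS = (4/5)·(y/x)^3.
Tangency: set MRS = p_x/p_y = 5/6.25 = 0.8.
So (y/x)^3 = 1; taking the cube root, y/x = 1, i.e. y = x.
Substitute into the budget 5·x + 6.25·y = 11.25: 11.25·x = 11.25, so x* = 1 and y* = 1.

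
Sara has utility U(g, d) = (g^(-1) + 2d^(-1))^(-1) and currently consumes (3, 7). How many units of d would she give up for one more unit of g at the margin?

MRS = 49/18

For CES with ρ = -1, MRS = (1/2)·(d/g)^2.
At (3, 7): MRS = 49/18.
That is, one extra unit of g is worth 49/18 units of d at the margin.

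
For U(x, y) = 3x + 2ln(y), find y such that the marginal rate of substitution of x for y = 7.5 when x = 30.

MU_x = 3, MU_y = 2/y.
MRS = 3 ÷ (2/y).
MRS depends only on y: 1.5·y = 7.5 ⇒ y = 7.5/1.5 = 5.

y = 5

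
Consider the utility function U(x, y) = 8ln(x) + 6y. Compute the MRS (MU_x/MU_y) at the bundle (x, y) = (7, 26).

MRS = 4/21

MU_x = 8/x, MU_y = 6.
MRS = 8/x ÷ 6.
At (7, 26): MRS = 4/21.
So at (7, 26) the consumer would give up 4/21 units of y for one more unit of x.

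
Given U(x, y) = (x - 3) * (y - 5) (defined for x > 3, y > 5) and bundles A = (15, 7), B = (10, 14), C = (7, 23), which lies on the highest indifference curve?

Evaluate utility at each bundle:
U(A) = 24.
U(B) = 63.
U(C) = 72.
Highest utility is C, so C ≻ B ≻ A.

Bundle C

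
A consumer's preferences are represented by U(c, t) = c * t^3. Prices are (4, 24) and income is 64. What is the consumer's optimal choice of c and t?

MU_c = t^3 and MU_t = 3·c·t^2.
MRS = MU_c/MU_t = (1/3)·t/c.
Tangency: set MRS = p_c/p_t = 4/24 = 1/6.
So (1/3)·t/c = 1/6, i.e. t = 0.5·c.
Substitute into the budget 4·c + 24·t = 64: 16·c = 64, so c* = 4.
Then t* = 0.5·4 = 2.

c* = 4, t* = 2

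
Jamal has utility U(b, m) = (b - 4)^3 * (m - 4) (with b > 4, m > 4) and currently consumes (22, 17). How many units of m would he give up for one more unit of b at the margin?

MRS = 13/6

MU_b = 3·(b−4)^2·(m−4), MU_m = (b−4)^3.
MRS = (3/1)·(m−4)/(b−4).
At (22, 17): MRS = 13/6.
The indifference curve has slope −13/6 at this bundle.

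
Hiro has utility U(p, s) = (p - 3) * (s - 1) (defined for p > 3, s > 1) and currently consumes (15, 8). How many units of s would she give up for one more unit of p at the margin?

MU_p = (s−1), MU_s = (p−3).
MRS = (s−1)/(p−3).
At (15, 8): MRS = 7/12.
So at (15, 8) the consumer would give up 7/12 units of s for one more unit of p.

MRS = 7/12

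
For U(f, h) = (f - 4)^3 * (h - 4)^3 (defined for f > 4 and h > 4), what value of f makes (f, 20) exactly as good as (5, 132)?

f = 12

U(5, 132) = 2097152.
Set U(f, 20) = 2097152 and solve.
With h = 20: (20 − 4)^3 = 4096, so (f − 4)^3 = 2097152/4096 = 512.
Taking the cube root (with f > 4): f − 4 = 8, so f = 12.
Check: U(12, 20) = 2097152.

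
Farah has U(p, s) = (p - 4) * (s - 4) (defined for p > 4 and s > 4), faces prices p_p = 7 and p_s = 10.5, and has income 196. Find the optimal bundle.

MU_p = (s−4), MU_s = (p−4).
MRS = (s−4)/(p−4).
Tangency: set MRS = p_p/p_s = 7/10.5 = 2/3.
So (s − 4)/(p − 4) = 2/3, i.e. (s − 4) = (2/3)·(p − 4).
Rewrite the budget in excess-of-subsistence terms: 7·(p − 4) + 10.5·(s − 4) = 196 − 7·4 − 10.5·4 = 126.
Substituting, 14·(p − 4) = 126, so p − 4 = 9 and p* = 13.
Then s − 4 = (2/3)·9 = 6, so s* = 10.

p* = 13, s* = 10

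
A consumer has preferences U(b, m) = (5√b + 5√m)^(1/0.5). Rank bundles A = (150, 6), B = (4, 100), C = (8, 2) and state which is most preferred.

Evaluate utility at each bundle:
U(A) = 5400.000.
U(B) = 3600.000.
U(C) = 450.000.
Highest utility is A, so A ≻ B ≻ C.

Bundle A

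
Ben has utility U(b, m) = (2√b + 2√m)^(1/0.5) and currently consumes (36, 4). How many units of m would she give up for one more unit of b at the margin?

MRS = 1/3

For CES with ρ = 0.5, MRS = √(m/b).
At (36, 4): MRS = 1/3.
That is, one extra unit of b is worth 1/3 units of m at the margin.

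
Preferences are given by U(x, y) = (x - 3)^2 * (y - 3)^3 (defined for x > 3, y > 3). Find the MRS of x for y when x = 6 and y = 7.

MU_x = 2·(x−3)·(y−3)^3, MU_y = 3·(x−3)^2·(y−3)^2.
MRS = (2/3)·(y−3)/(x−3).
At (6, 7): MRS = 8/9.
The indifference curve has slope −8/9 at this bundle.

MRS = 8/9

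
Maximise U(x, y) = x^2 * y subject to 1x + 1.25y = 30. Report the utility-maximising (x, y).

x* = 20, y* = 8

MU_x = 2·x·y and MU_y = x^2.
MRS = MU_x/MU_y = (2/1)·y/x.
Tangency: set MRS = p_x/p_y = 1/1.25 = 0.8.
So (2/1)·y/x = 0.8, i.e. y = 0.4·x.
Substitute into the budget 1·x + 1.25·y = 30: 1.5·x = 30, so x* = 20.
Then y* = 0.4·20 = 8.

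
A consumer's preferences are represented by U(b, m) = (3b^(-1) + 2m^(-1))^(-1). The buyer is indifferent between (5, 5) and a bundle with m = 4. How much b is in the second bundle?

b = 6

U depends on (b, m) only through S = 3b^(-1) + 2m^(-1), so equal utility means equal S. At (5, 5): S = 1.
With m = 4: 2·4^(-1) = 0.5, so 3b^(-1) = 1 − 0.5 = 0.5, i.e. b^(-1) = 1/6.
Hence b = 1/(1/6) = 6.
Check: U(6, 4) = 1.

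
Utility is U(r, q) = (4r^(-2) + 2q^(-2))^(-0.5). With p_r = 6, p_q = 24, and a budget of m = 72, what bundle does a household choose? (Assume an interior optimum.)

r* = 4, q* = 2

For CES with ρ = -2, MRS = (4/2)·(q/r)^3.
Tangency: set MRS = p_r/p_q = 6/24 = 0.25.
So (q/r)^3 = 0.125; taking the cube root, q/r = 0.5, i.e. q = 0.5·r.
Substitute into the budget 6·r + 24·q = 72: 18·r = 72, so r* = 4 and q* = 0.5·4 = 2.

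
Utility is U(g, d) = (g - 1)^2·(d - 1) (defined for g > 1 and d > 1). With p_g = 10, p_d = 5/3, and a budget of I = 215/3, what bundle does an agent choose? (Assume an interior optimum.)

MU_g = 2·(g−1)·(d−1), MU_d = (g−1)^2.
MRS = (2/1)·(d−1)/(g−1).
Tangency: set MRS = p_g/p_d = 10/(5/3) = 6.
So (2/1)·(d − 1)/(g − 1) = 6, i.e. (d − 1) = 3·(g − 1).
Rewrite the budget in excess-of-subsistence terms: 10·(g − 1) + (5/3)·(d − 1) = 215/3 − 10·1 − (5/3)·1 = 60.
Substituting, 15·(g − 1) = 60, so g − 1 = 4 and g* = 5.
Then d − 1 = 3·4 = 12, so d* = 13.

g* = 5, d* = 13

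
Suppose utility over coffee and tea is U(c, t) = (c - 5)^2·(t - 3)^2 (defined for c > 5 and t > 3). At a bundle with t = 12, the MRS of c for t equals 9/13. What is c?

c = 18

MU_c = 2·(c−5)·(t−3)^2, MU_t = 2·(c−5)^2·(t−3).
MRS = (t−3)/(c−5).
Substitute t = 12: MRS = 9/(c − 5). Setting this equal to 9/13 gives c − 5 = 9/(9/13) = 13, so c = 18.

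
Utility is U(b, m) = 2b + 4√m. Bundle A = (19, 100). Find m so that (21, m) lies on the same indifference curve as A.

m = 81

U(19, 100) = 78.
Set U(21, m) = 78 and solve.
With b = 21: 4√m = 78 − 2·21 = 36, so √m = 9 and m = 81.
Check: U(21, 81) = 78.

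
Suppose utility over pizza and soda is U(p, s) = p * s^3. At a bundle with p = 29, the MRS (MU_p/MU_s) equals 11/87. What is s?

s = 11

MU_p = s^3 and MU_s = 3·p·s^2.
MRS = MU_p/MU_s = (1/3)·s/p.
Substitute p = 29: MRS = s/87. Setting s/87 = 11/87 gives s = (11/87)·87 = 11.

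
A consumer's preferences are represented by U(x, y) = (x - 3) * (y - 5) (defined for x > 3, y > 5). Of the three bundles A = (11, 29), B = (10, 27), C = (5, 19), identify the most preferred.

Bundle A

Evaluate utility at each bundle:
U(A) = 192.
U(B) = 154.
U(C) = 28.
Highest utility is A, so A ≻ B ≻ C.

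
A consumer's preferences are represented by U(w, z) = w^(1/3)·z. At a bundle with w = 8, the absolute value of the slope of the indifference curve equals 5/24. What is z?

MU_w = 1/3·w^(-2/3)·z and MU_z = w^(1/3).
MRS = MU_w/MU_z = (1/3)·z/w.
Substitute w = 8: MRS = z/24. Setting z/24 = 5/24 gives z = (5/24)·24 = 5.

z = 5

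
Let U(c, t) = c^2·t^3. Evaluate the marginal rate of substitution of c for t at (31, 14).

MRS = 28/93

MU_c = 2·c·t^3 and MU_t = 3·c^2·t^2.
MRS = MU_c/MU_t = (2/3)·t/c.
At (31, 14): MRS = 28/93.
The indifference curve has slope −28/93 at this bundle.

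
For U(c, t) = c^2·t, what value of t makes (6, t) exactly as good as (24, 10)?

t = 160

U(24, 10) = 5760.
Set U(6, t) = 5760 and solve.
With c = 6: 6^2 = 36, so t = 5760/36 = 160.
Check: U(6, 160) = 5760.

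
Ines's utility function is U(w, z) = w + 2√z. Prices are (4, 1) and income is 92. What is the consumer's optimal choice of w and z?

w* = 19, z* = 16

MU_w = 1, MU_z = 2/(2√z).
MRS = 1 ÷ (2/(2√z)).
Tangency: set MRS = p_w/p_z = 4/1 = 4.
MRS depends only on z: √z = 4 ⇒ √z = 4 ⇒ z* = 16.
From the budget, 4·w = 92 − 1·16 = 76, so w* = 19.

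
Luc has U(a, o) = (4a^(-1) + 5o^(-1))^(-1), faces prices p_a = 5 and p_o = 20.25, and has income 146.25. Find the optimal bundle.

a* = 9, o* = 5

For CES with ρ = -1, MRS = (4/5)·(o/a)^2.
Tangency: set MRS = p_a/p_o = 5/20.25 = 20/81.
So (o/a)^2 = 25/81; taking the square root, o/a = 5/9, i.e. o = (5/9)·a.
Substitute into the budget 5·a + 20.25·o = 146.25: 16.25·a = 146.25, so a* = 9 and o* = (5/9)·9 = 5.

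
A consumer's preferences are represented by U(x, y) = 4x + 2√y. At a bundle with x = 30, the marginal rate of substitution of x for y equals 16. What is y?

MU_x = 4, MU_y = 2/(2√y).
MRS = 4 ÷ (2/(2√y)).
MRS depends only on y: 4·√y = 16 ⇒ √y = 16/4 = 4 ⇒ y = 16.

y = 16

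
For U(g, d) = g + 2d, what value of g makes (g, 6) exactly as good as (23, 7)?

U(23, 7) = 37.
Set U(g, 6) = 37 and solve.
g + 2·6 = 37 ⇒ g = 25 ⇒ g = 25.
Check: U(25, 6) = 37.

g = 25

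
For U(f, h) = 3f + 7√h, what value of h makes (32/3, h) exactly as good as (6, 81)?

U(6, 81) = 81.
Set U(32/3, h) = 81 and solve.
With f = 32/3: 7√h = 81 − 3·32/3 = 49, so √h = 7 and h = 49.
Check: U(32/3, 49) = 81.

h = 49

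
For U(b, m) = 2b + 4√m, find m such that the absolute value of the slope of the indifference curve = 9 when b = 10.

MU_b = 2, MU_m = 4/(2√m).
MRS = 2 ÷ (4/(2√m)).
MRS depends only on m: √m = 9 ⇒ √m = 9 ⇒ m = 81.

m = 81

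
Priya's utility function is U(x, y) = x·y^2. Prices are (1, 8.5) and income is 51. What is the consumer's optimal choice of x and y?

x* = 17, y* = 4

MU_x = y^2 and MU_y = 2·x·y.
MRS = MU_x/MU_y = (1/2)·y/x.
Tangency: set MRS = p_x/p_y = 1/8.5 = 2/17.
So (1/2)·y/x = 2/17, i.e. y = (4/17)·x.
Substitute into the budget 1·x + 8.5·y = 51: 3·x = 51, so x* = 17.
Then y* = (4/17)·17 = 4.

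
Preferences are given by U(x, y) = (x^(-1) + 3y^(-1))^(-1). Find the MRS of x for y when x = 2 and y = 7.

MRS = 49/12

For CES with ρ = -1, MRS = (1/3)·(y/x)^2.
At (2, 7): MRS = 49/12.
That is, one extra unit of x is worth 49/12 units of y at the margin.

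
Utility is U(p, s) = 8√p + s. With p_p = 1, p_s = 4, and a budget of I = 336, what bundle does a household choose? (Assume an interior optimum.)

MU_p = 8/(2√p), MU_s = 1.
MRS = 8/(2√p) ÷ 1.
Tangency: set MRS = p_p/p_s = 1/4 = 0.25.
MRS depends only on p: 4/√p = 0.25 ⇒ √p = 4/0.25 = 16 ⇒ p* = 256.
From the budget, 4·s = 336 − 1·256 = 80, so s* = 20.

p* = 256, s* = 20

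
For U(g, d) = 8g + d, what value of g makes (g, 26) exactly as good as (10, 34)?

g = 11

U(10, 34) = 114.
Set U(g, 26) = 114 and solve.
8g + 26 = 114 ⇒ 8g = 88 ⇒ g = 11.
Check: U(11, 26) = 114.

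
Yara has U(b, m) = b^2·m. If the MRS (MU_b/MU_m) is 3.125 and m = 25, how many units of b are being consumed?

b = 16

MU_b = 2·b·m and MU_m = b^2.
MRS = MU_b/MU_m = (2/1)·m/b.
Substitute m = 25: MRS = 50/b. Setting 50/b = 3.125 gives b = 50/3.125 = 16.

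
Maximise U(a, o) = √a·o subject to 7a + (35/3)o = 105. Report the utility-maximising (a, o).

MU_a = 0.5·a^(-0.5)·o and MU_o = √a.
MRS = MU_a/MU_o = (0.5)·o/a.
Tangency: set MRS = p_a/p_o = 7/(35/3) = 0.6.
So (0.5)·o/a = 0.6, i.e. o = 1.2·a.
Substitute into the budget 7·a + (35/3)·o = 105: 21·a = 105, so a* = 5.
Then o* = 1.2·5 = 6.

a* = 5, o* = 6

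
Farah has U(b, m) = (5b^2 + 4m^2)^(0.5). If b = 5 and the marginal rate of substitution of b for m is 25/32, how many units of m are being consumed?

m = 8

For CES with ρ = 2, MRS = (5/4)·(m/b)^(-1).
Setting (5/4)·(m/5)^(-1) = 25/32 gives (m/5)^(-1) = 0.625, so m/5 = 1.6 and m = 8.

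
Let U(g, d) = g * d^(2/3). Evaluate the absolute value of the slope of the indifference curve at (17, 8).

MRS = 12/17

MU_g = d^(2/3) and MU_d = 2/3·g·d^(-1/3).
MRS = MU_g/MU_d = (1.5)·d/g.
At (17, 8): MRS = 12/17.
So at (17, 8) the consumer would give up 12/17 units of d for one more unit of g.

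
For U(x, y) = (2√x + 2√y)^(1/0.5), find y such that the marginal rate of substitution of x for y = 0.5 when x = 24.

y = 6

For CES with ρ = 0.5, MRS = √(y/x).
Setting √(y/24) = 0.5 gives y/24 = 0.25 and y = 6.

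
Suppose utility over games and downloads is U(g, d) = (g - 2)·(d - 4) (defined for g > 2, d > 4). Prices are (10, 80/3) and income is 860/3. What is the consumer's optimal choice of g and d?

MU_g = (d−4), MU_d = (g−2).
MRS = (d−4)/(g−2).
Tangency: set MRS = p_g/p_d = 10/(80/3) = 0.375.
So (d − 4)/(g − 2) = 0.375, i.e. (d − 4) = 0.375·(g − 2).
Rewrite the budget in excess-of-subsistence terms: 10·(g − 2) + (80/3)·(d − 4) = 860/3 − 10·2 − (80/3)·4 = 160.
Substituting, 20·(g − 2) = 160, so g − 2 = 8 and g* = 10.
Then d − 4 = 0.375·8 = 3, so d* = 7.

g* = 10, d* = 7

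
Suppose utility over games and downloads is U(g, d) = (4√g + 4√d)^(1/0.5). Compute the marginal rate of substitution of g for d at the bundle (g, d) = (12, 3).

For CES with ρ = 0.5, MRS = √(d/g).
At (12, 3): MRS = 0.5.
That is, one extra unit of g is worth 0.5 units of d at the margin.

MRS = 0.5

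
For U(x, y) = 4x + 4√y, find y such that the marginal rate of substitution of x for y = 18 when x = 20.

MU_x = 4, MU_y = 4/(2√y).
MRS = 4 ÷ (4/(2√y)).
MRS depends only on y: 2·√y = 18 ⇒ √y = 18/2 = 9 ⇒ y = 81.

y = 81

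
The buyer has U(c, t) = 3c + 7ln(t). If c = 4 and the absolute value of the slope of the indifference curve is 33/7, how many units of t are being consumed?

MU_c = 3, MU_t = 7/t.
MRS = 3 ÷ (7/t).
MRS depends only on t: (3/7)·t = 33/7 ⇒ t = (33/7)/(3/7) = 11.

t = 11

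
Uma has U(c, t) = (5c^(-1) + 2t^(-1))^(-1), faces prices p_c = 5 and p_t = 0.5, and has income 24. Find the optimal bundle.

c* = 4, t* = 8

For CES with ρ = -1, MRS = (5/2)·(t/c)^2.
Tangency: set MRS = p_c/p_t = 5/0.5 = 10.
So (t/c)^2 = 4; taking the square root, t/c = 2, i.e. t = 2·c.
Substitute into the budget 5·c + 0.5·t = 24: 6·c = 24, so c* = 4 and t* = 2·4 = 8.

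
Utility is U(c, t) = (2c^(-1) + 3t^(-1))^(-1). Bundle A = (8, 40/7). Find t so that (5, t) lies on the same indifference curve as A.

t = 8

U depends on (c, t) only through S = 2c^(-1) + 3t^(-1), so equal utility means equal S. At (8, 40/7): S = 31/40.
With c = 5: 2·5^(-1) = 0.4, so 3t^(-1) = 31/40 − 0.4 = 0.375, i.e. t^(-1) = 0.125.
Hence t = 1/0.125 = 8.
Check: U(5, 8) = 1.2903.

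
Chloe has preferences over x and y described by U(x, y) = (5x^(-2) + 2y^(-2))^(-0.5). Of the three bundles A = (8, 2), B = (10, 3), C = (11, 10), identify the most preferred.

Bundle C

Evaluate utility at each bundle:
U(A) = 1.315.
U(B) = 1.917.
U(C) = 4.038.
Highest utility is C, so C ≻ B ≻ A.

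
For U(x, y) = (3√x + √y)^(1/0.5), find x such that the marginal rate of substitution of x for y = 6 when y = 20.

x = 5

For CES with ρ = 0.5, MRS = (3/1)·√(y/x).
Setting (3/1)·√(20/x) = 6 gives √(20/x) = 2, so 20/x = 4 and x = 5.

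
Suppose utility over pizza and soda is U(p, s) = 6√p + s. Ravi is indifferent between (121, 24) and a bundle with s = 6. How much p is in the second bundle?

p = 196

U(121, 24) = 90.
Set U(p, 6) = 90 and solve.
With s = 6: 6√p = 90 − 6 = 84, so √p = 14 and p = 196.
Check: U(196, 6) = 90.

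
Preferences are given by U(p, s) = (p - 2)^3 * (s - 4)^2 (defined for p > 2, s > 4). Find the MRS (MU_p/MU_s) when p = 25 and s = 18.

MU_p = 3·(p−2)^2·(s−4)^2, MU_s = 2·(p−2)^3·(s−4).
MRS = (3/2)·(s−4)/(p−2).
At (25, 18): MRS = 21/23.
That is, one extra unit of p is worth 21/23 units of s at the margin.

MRS = 21/23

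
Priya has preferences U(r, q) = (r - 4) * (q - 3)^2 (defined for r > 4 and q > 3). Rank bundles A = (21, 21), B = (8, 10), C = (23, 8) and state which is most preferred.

Evaluate utility at each bundle:
U(A) = 5508.
U(B) = 196.
U(C) = 475.
Highest utility is A, so A ≻ C ≻ B.

Bundle A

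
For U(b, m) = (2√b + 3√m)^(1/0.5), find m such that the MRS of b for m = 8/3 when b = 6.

For CES with ρ = 0.5, MRS = (2/3)·√(m/b).
Setting (2/3)·√(m/6) = 8/3 gives √(m/6) = 4, so m/6 = 16 and m = 96.

m = 96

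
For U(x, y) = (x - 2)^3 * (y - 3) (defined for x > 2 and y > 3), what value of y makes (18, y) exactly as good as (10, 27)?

y = 6

U(10, 27) = 12288.
Set U(18, y) = 12288 and solve.
With x = 18: (18 − 2)^3 = 4096, so (y − 3) = 12288/4096 = 3.
So y = 3 + 3 = 6.
Check: U(18, 6) = 12288.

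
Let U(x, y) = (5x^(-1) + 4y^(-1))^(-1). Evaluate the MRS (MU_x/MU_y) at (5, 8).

For CES with ρ = -1, MRS = (5/4)·(y/x)^2.
At (5, 8): MRS = 3.2.
That is, one extra unit of x is worth 3.2 units of y at the margin.

MRS = 3.2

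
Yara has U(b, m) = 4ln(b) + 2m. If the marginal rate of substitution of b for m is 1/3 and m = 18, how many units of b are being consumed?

b = 6

MU_b = 4/b, MU_m = 2.
MRS = 4/b ÷ 2.
MRS depends only on b: 2/b = 1/3 ⇒ b = 2/(1/3) = 6.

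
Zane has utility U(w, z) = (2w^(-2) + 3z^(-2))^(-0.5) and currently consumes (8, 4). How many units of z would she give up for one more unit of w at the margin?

For CES with ρ = -2, MRS = (2/3)·(z/w)^3.
At (8, 4): MRS = 1/12.
That is, one extra unit of w is worth 1/12 units of z at the margin.

MRS = 1/12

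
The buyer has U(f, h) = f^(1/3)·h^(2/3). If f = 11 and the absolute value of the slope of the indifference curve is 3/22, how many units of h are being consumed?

MU_f = 1/3·f^(-2/3)·h^(2/3) and MU_h = 2/3·f^(1/3)·h^(-1/3).
MRS = MU_f/MU_h = (0.5)·h/f.
Substitute f = 11: MRS = h/22. Setting h/22 = 3/22 gives h = (3/22)·22 = 3.

h = 3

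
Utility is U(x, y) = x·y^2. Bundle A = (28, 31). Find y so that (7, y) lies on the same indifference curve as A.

y = 62

U(28, 31) = 26908.
Set U(7, y) = 26908 and solve.
With x = 7: y^2 = 26908/7 = 3844; taking the square root, y = 62.
Check: U(7, 62) = 26908.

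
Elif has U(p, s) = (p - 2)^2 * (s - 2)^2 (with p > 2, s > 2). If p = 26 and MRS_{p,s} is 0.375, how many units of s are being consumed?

s = 11

MU_p = 2·(p−2)·(s−2)^2, MU_s = 2·(p−2)^2·(s−2).
MRS = (s−2)/(p−2).
Substitute p = 26: MRS = (s − 2)/24. Setting this equal to 0.375 gives s − 2 = 0.375·24 = 9, so s = 11.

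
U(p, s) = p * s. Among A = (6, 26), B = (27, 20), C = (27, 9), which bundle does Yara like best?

Evaluate utility at each bundle:
U(A) = 156.
U(B) = 540.
U(C) = 243.
Highest utility is B, so B ≻ C ≻ A.

Bundle B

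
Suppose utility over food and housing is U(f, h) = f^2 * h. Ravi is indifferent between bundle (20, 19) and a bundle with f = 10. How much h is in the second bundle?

U(20, 19) = 7600.
Set U(10, h) = 7600 and solve.
With f = 10: 10^2 = 100, so h = 7600/100 = 76.
Check: U(10, 76) = 7600.

h = 76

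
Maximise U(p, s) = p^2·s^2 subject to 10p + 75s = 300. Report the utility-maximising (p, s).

p* = 15, s* = 2

MU_p = 2·p·s^2 and MU_s = 2·p^2·s.
MRS = MU_p/MU_s = s/p.
Tangency: set MRS = p_p/p_s = 10/75 = 2/15.
So s/p = 2/15, i.e. s = (2/15)·p.
Substitute into the budget 10·p + 75·s = 300: 20·p = 300, so p* = 15.
Then s* = (2/15)·15 = 2.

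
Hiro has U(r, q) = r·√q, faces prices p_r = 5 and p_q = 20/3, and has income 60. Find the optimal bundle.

MU_r = √q and MU_q = 0.5·r·q^(-0.5).
MRS = MU_r/MU_q = (2)·q/r.
Tangency: set MRS = p_r/p_q = 5/(20/3) = 0.75.
So (2)·q/r = 0.75, i.e. q = 0.375·r.
Substitute into the budget 5·r + (20/3)·q = 60: 7.5·r = 60, so r* = 8.
Then q* = 0.375·8 = 3.

r* = 8, q* = 3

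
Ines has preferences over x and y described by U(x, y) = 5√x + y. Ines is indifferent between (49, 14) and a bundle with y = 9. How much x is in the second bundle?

U(49, 14) = 49.
Set U(x, 9) = 49 and solve.
With y = 9: 5√x = 49 − 9 = 40, so √x = 8 and x = 64.
Check: U(64, 9) = 49.

x = 64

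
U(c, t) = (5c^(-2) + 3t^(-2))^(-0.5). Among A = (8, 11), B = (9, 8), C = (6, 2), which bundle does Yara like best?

Bundle A

Evaluate utility at each bundle:
U(A) = 3.117.
U(B) = 3.034.
U(C) = 1.061.
Highest utility is A, so A ≻ B ≻ C.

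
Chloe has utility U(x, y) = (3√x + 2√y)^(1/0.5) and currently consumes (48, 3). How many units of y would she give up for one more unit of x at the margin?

For CES with ρ = 0.5, MRS = (3/2)·√(y/x).
At (48, 3): MRS = 0.375.
So at (48, 3) the consumer would give up 0.375 units of y for one more unit of x.

MRS = 0.375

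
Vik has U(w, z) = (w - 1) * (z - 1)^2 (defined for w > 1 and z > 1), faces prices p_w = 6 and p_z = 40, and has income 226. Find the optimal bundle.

MU_w = (z−1)^2, MU_z = 2·(w−1)·(z−1).
MRS = (1/2)·(z−1)/(w−1).
Tangency: set MRS = p_w/p_z = 6/40 = 0.15.
So (1/2)·(z − 1)/(w − 1) = 0.15, i.e. (z − 1) = 0.3·(w − 1).
Rewrite the budget in excess-of-subsistence terms: 6·(w − 1) + 40·(z − 1) = 226 − 6·1 − 40·1 = 180.
Substituting, 18·(w − 1) = 180, so w − 1 = 10 and w* = 11.
Then z − 1 = 0.3·10 = 3, so z* = 4.

w* = 11, z* = 4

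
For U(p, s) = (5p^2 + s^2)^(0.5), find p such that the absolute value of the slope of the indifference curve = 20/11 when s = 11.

p = 4

For CES with ρ = 2, MRS = (5/1)·(s/p)^(-1).
Setting (5/1)·(11/p)^(-1) = 20/11 gives (11/p)^(-1) = 4/11, so 11/p = 2.75 and p = 4.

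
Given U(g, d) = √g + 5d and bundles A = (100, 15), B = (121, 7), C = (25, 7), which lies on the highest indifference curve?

Evaluate utility at each bundle:
U(A) = 85.000.
U(B) = 46.000.
U(C) = 40.000.
Highest utility is A, so A ≻ B ≻ C.

Bundle A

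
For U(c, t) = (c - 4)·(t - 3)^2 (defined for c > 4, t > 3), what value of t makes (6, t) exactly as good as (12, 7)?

t = 11

U(12, 7) = 128.
Set U(6, t) = 128 and solve.
With c = 6: (6 − 4) = 2, so (t − 3)^2 = 128/2 = 64.
Taking the square root (with t > 3): t − 3 = 8, so t = 11.
Check: U(6, 11) = 128.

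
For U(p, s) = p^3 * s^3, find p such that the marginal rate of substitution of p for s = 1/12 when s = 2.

MU_p = 3·p^2·s^3 and MU_s = 3·p^3·s^2.
MRS = MU_p/MU_s = s/p.
Substitute s = 2: MRS = 2/p. Setting 2/p = 1/12 gives p = 2/(1/12) = 24.

p = 24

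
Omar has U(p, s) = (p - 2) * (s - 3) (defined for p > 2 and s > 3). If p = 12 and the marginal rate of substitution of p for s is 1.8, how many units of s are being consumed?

MU_p = (s−3), MU_s = (p−2).
MRS = (s−3)/(p−2).
Substitute p = 12: MRS = (s − 3)/10. Setting this equal to 1.8 gives s − 3 = 1.8·10 = 18, so s = 21.

s = 21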